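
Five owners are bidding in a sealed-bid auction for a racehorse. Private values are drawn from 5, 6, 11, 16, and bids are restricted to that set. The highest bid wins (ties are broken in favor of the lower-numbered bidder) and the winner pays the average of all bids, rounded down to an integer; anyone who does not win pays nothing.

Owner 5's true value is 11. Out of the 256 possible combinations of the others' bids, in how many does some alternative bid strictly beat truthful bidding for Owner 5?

61

Others bid (5, 5, 5, 5): truth gives 5; bid 6 gives 6 > 5. Violating.
Others bid (5, 5, 5, 11): truth gives 0; bid 16 gives 3 > 0. Violating.
Others bid (5, 5, 6, 11): truth gives 0; bid 16 gives 3 > 0. Violating.
Others bid (5, 5, 11, 5): truth gives 0; bid 16 gives 3 > 0. Violating.
Others bid (5, 5, 5, 6): truth gives 5; no alternative beats it.
Others bid (5, 5, 5, 16): truth gives 0; no alternative beats it.
(Checking all 256 profiles: 61 have a profitable deviation, 195 do not.)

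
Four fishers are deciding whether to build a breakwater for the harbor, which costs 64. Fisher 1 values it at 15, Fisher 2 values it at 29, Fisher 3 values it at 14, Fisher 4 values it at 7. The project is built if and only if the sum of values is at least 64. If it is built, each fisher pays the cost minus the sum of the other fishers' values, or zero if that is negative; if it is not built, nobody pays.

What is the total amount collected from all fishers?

Total value 65 ≥ cost 64, so it is built.
Fisher 1: others sum to 50; max(0, 64 - 50) = 14.
Fisher 2: others sum to 36; max(0, 64 - 36) = 28.
Fisher 3: others sum to 51; max(0, 64 - 51) = 13.
Fisher 4: others sum to 58; max(0, 64 - 58) = 6.
Total collected = 14 + 28 + 13 + 6 = 61.

61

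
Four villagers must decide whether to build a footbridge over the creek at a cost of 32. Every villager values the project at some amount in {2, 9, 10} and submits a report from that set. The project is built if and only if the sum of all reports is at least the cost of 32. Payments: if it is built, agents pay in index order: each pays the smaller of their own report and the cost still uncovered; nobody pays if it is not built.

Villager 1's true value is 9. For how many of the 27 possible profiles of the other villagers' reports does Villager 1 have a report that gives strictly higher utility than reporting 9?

1

Others report (10, 10, 10): truth gives 0; report 2 gives 7 > 0. Violating.
Others report (2, 2, 2): truth gives 0; no alternative beats it.
Others report (2, 2, 9): truth gives 0; no alternative beats it.
(Checking all 27 profiles: 1 has a profitable deviation, 26 do not.)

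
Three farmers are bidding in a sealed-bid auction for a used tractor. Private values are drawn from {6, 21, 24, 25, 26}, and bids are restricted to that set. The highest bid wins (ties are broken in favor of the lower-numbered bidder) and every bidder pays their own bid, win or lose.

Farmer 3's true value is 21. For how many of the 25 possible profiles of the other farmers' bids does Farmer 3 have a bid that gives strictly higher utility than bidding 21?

24

Others bid (6, 21): truth gives -21; bid 24 gives -3 > -21. Violating.
Others bid (6, 24): truth gives -21; bid 25 gives -4 > -21. Violating.
Others bid (6, 25): truth gives -21; bid 26 gives -5 > -21. Violating.
Others bid (6, 26): truth gives -21; bid 6 gives -6 > -21. Violating.
Others bid (6, 6): truth gives 0; no alternative beats it.
(Checking all 25 profiles: 24 have a profitable deviation, 1 does not.)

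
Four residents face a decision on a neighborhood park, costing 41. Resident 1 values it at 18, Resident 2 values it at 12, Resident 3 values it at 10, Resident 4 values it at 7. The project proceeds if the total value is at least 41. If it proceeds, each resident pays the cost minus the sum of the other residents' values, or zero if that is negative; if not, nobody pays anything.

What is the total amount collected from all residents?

Total value 47 ≥ cost 41, so it is built.
Resident 1: others sum to 29; max(0, 41 - 29) = 12.
Resident 2: others sum to 35; max(0, 41 - 35) = 6.
Resident 3: others sum to 37; max(0, 41 - 37) = 4.
Resident 4: others sum to 40; max(0, 41 - 40) = 1.
Total collected = 12 + 6 + 4 + 1 = 23.

23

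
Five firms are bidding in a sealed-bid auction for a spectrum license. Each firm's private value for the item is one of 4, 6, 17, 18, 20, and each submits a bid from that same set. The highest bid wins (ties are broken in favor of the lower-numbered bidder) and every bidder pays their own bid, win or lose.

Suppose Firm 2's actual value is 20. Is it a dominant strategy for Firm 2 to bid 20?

No

Consider the case where Firm 1 bids 4, Firm 3 bids 4, Firm 4 bids 4 and Firm 5 bids 4.
Truthful bid 20: wins, pays 20, utility 20 - 20 = 0.
Bid 6 instead: wins, pays 6, utility 20 - 6 = 14.
Since 14 > 0, bidding 6 is strictly better here, so truthful bidding is not dominant.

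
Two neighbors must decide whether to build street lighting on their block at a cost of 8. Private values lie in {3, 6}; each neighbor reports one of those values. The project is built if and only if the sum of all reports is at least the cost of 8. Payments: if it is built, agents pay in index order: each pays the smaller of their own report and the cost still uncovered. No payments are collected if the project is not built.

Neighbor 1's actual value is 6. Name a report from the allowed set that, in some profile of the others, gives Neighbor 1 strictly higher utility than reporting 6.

3

Suppose Neighbor 2 reports 6.
Report 6: project built, pays 6, utility 6 - 6 = 0.
Report 3: project built, pays 3, utility 6 - 3 = 3.
So reporting 3 beats truth here (3 > 0).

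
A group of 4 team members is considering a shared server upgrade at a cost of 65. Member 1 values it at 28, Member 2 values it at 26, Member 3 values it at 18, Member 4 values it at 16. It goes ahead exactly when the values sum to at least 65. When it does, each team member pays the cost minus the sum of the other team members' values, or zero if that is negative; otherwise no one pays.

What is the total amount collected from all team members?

Total value 88 ≥ cost 65, so it is built.
Member 1: others sum to 60; max(0, 65 - 60) = 5.
Member 2: others sum to 62; max(0, 65 - 62) = 3.
Member 3: others sum to 70; max(0, 65 - 70) = 0.
Member 4: others sum to 72; max(0, 65 - 72) = 0.
Total collected = 5 + 3 + 0 + 0 = 8.

8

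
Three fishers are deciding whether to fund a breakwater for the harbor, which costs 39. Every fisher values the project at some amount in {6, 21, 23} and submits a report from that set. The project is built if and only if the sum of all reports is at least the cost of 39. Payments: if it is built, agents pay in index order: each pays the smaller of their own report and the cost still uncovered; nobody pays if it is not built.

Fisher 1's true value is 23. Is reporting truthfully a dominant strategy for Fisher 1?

Consider the case where Fisher 2 reports 6 and Fisher 3 reports 21.
Truthful report 23: project built, pays 23, utility 23 - 23 = 0.
Report 21 instead: project built, pays 21, utility 23 - 21 = 2.
Since 2 > 0, reporting 21 is strictly better here, so truthful reporting is not dominant.

No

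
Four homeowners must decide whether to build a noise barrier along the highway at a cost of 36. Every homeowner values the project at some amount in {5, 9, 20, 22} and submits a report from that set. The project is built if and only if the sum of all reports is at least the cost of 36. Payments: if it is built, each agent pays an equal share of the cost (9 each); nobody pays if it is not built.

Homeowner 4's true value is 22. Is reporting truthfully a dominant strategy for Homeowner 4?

Yes

Check each profile of the others' reports and compare truth against every alternative report.
Others report (5, 5, 5): truth gives 13, best alternative gives 0.
Others report (5, 5, 9): truth gives 13, best alternative gives 13.
Others report (5, 5, 20): truth gives 13, best alternative gives 13.
Others report (5, 5, 22): truth gives 13, best alternative gives 13.
Others report (5, 9, 5): truth gives 13, best alternative gives 13.
Others report (5, 9, 9): truth gives 13, best alternative gives 13.
(Remaining 58 profiles checked similarly; truth is weakly best in each.)
In every case the truthful report is at least as good as any alternative, so it is a dominant strategy.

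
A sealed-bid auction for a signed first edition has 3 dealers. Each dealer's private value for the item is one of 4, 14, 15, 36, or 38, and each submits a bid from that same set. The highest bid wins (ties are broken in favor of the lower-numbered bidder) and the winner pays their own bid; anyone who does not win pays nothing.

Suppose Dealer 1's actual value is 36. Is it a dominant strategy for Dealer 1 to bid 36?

No

Consider the case where Dealer 2 bids 4 and Dealer 3 bids 4.
Truthful bid 36: wins, pays 36, utility 36 - 36 = 0.
Bid 4 instead: wins, pays 4, utility 36 - 4 = 32.
Since 32 > 0, bidding 4 is strictly better here, so truthful bidding is not dominant.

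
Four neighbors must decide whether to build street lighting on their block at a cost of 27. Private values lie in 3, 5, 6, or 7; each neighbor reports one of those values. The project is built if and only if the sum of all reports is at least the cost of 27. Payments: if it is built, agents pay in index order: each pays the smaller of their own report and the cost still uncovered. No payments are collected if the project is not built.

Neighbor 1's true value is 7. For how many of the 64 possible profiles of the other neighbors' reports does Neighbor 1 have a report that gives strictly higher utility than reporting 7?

1

Others report (7, 7, 7): truth gives 0; report 6 gives 1 > 0. Violating.
Others report (3, 3, 3): truth gives 0; no alternative beats it.
Others report (3, 3, 5): truth gives 0; no alternative beats it.
(Checking all 64 profiles: 1 has a profitable deviation, 63 do not.)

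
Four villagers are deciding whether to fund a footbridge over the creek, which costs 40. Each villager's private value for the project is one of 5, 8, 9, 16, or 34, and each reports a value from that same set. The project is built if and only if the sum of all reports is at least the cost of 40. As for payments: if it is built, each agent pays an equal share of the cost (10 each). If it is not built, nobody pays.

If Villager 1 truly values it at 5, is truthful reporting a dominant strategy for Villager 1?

Yes

Check each profile of the others' reports and compare truth against every alternative report.
Others report (8, 8, 16): truth gives 0, best alternative gives -5.
Others report (8, 9, 16): truth gives 0, best alternative gives -5.
Others report (8, 16, 8): truth gives 0, best alternative gives -5.
Others report (8, 16, 9): truth gives 0, best alternative gives -5.
Others report (9, 8, 16): truth gives 0, best alternative gives -5.
Others report (9, 9, 16): truth gives 0, best alternative gives -5.
(Remaining 119 profiles checked similarly; truth is weakly best in each.)
In every case the truthful report is at least as good as any alternative, so it is a dominant strategy.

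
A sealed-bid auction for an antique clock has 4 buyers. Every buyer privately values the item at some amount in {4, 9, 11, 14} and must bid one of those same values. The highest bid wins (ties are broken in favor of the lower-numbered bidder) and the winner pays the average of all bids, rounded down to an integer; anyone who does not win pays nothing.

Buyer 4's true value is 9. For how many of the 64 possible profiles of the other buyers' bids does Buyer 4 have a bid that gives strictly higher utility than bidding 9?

Others bid (4, 4, 9): truth gives 0; bid 11 gives 2 > 0. Violating.
Others bid (4, 4, 11): truth gives 0; bid 14 gives 1 > 0. Violating.
Others bid (4, 9, 4): truth gives 0; bid 11 gives 2 > 0. Violating.
Others bid (4, 9, 9): truth gives 0; bid 11 gives 1 > 0. Violating.
Others bid (4, 4, 4): truth gives 4; no alternative beats it.
Others bid (4, 4, 14): truth gives 0; no alternative beats it.
(Checking all 64 profiles: 9 have a profitable deviation, 55 do not.)

9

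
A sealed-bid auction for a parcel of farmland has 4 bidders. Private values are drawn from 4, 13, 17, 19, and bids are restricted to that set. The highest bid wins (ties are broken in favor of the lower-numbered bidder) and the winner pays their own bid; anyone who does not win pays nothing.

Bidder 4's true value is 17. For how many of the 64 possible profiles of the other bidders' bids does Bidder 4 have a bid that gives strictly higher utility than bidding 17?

Others bid (4, 4, 4): truth gives 0; bid 13 gives 4 > 0. Violating.
Others bid (4, 4, 13): truth gives 0; no alternative beats it.
Others bid (4, 4, 17): truth gives 0; no alternative beats it.
(Checking all 64 profiles: 1 has a profitable deviation, 63 do not.)

1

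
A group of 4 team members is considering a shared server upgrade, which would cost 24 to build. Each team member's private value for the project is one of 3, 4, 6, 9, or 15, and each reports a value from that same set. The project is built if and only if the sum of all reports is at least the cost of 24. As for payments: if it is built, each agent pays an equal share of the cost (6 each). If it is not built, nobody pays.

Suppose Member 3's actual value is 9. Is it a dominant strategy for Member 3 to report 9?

Consider the case where Member 1 reports 3, Member 2 reports 3 and Member 4 reports 3.
Truthful report 9: project not built, utility 0.
Report 15 instead: project built, pays 6, utility 9 - 6 = 3.
Since 3 > 0, reporting 15 is strictly better here, so truthful reporting is not dominant.

No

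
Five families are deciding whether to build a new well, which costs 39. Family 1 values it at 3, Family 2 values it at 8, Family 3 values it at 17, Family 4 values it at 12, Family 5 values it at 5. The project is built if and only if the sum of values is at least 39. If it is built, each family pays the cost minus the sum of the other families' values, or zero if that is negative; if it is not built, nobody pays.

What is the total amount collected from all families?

19

Total value 45 ≥ cost 39, so it is built.
Family 1: others sum to 42; max(0, 39 - 42) = 0.
Family 2: others sum to 37; max(0, 39 - 37) = 2.
Family 3: others sum to 28; max(0, 39 - 28) = 11.
Family 4: others sum to 33; max(0, 39 - 33) = 6.
Family 5: others sum to 40; max(0, 39 - 40) = 0.
Total collected = 0 + 2 + 11 + 6 + 0 = 19.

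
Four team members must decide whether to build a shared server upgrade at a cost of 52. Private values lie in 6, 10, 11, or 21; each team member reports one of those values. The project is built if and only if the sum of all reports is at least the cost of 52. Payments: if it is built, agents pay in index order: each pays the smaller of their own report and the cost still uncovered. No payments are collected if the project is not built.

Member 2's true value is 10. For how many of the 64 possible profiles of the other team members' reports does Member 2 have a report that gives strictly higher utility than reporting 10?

10

Others report (6, 21, 21): truth gives 0; report 6 gives 4 > 0. Violating.
Others report (10, 21, 21): truth gives 0; report 6 gives 4 > 0. Violating.
Others report (11, 21, 21): truth gives 0; report 6 gives 4 > 0. Violating.
Others report (21, 6, 21): truth gives 0; report 6 gives 4 > 0. Violating.
Others report (6, 6, 6): truth gives 0; no alternative beats it.
Others report (6, 6, 10): truth gives 0; no alternative beats it.
(Checking all 64 profiles: 10 have a profitable deviation, 54 do not.)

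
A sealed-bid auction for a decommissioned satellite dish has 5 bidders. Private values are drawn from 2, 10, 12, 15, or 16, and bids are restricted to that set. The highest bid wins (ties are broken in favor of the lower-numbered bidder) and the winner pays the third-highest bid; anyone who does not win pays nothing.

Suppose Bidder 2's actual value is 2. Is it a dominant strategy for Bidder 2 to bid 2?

Check each profile of the others' bids and compare truth against every alternative bid.
Others bid (2, 2, 10, 10): truth gives 0, best alternative gives -8.
Others bid (2, 10, 2, 10): truth gives 0, best alternative gives -8.
Others bid (2, 10, 10, 2): truth gives 0, best alternative gives -8.
Others bid (2, 10, 10, 10): truth gives 0, best alternative gives -8.
Others bid (2, 2, 2, 2): truth gives 0, best alternative gives 0.
Others bid (2, 2, 2, 10): truth gives 0, best alternative gives 0.
(Remaining 619 profiles checked similarly; truth is weakly best in each.)
In every case the truthful bid is at least as good as any alternative, so it is a dominant strategy.

Yes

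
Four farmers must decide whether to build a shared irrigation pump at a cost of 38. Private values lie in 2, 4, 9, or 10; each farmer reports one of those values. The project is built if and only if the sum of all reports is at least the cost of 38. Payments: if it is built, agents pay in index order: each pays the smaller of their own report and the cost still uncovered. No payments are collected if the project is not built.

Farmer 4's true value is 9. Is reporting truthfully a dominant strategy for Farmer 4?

Check each profile of the others' reports and compare truth against every alternative report.
Others report (10, 10, 10): truth gives 1, best alternative gives 1.
Others report (2, 2, 2): truth gives 0, best alternative gives 0.
Others report (2, 2, 4): truth gives 0, best alternative gives 0.
Others report (2, 2, 9): truth gives 0, best alternative gives 0.
Others report (2, 2, 10): truth gives 0, best alternative gives 0.
Others report (2, 4, 2): truth gives 0, best alternative gives 0.
(Remaining 58 profiles checked similarly; truth is weakly best in each.)
In every case the truthful report is at least as good as any alternative, so it is a dominant strategy.

Yes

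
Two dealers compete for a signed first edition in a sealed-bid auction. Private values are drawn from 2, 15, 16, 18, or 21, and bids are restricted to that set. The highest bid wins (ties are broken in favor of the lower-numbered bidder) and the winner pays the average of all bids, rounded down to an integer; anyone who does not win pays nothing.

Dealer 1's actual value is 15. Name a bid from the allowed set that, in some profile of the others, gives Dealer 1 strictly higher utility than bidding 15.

Suppose Dealer 2 bids 2.
Bid 15: wins, pays 8, utility 15 - 8 = 7.
Bid 2: wins, pays 2, utility 15 - 2 = 13.
So bidding 2 beats truth here (13 > 7).

2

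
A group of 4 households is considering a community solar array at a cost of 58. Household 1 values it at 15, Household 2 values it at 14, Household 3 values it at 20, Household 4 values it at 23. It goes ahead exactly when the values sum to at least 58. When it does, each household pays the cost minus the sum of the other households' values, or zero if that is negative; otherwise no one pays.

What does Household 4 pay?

Total value 72 ≥ cost 58, so the project is built.
The other households' values sum to 49.
Cost minus that sum is 58 - 49 = 9.

9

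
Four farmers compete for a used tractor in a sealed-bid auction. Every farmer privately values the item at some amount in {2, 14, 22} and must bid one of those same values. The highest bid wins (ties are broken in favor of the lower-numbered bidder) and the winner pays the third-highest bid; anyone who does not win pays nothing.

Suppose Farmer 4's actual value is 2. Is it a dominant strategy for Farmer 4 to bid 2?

Yes

Check each profile of the others' bids and compare truth against every alternative bid.
Others bid (2, 2, 2): truth gives 0, best alternative gives 0.
Others bid (2, 2, 14): truth gives 0, best alternative gives 0.
Others bid (2, 2, 22): truth gives 0, best alternative gives 0.
Others bid (2, 14, 2): truth gives 0, best alternative gives 0.
Others bid (2, 14, 14): truth gives 0, best alternative gives 0.
Others bid (2, 14, 22): truth gives 0, best alternative gives 0.
(Remaining 21 profiles checked similarly; truth is weakly best in each.)
In every case the truthful bid is at least as good as any alternative, so it is a dominant strategy.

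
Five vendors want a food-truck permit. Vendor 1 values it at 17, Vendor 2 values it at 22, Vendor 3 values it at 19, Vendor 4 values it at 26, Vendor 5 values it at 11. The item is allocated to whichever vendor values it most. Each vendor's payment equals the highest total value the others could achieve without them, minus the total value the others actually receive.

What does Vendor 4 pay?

22

Vendor 4 has the highest value and receives the item.
Without Vendor 4, the item would go to the next-highest value, 22, so the others could achieve 22.
With Vendor 4 present and winning, the others receive nothing, so their total is 0.
Payment = 22 - 0 = 22.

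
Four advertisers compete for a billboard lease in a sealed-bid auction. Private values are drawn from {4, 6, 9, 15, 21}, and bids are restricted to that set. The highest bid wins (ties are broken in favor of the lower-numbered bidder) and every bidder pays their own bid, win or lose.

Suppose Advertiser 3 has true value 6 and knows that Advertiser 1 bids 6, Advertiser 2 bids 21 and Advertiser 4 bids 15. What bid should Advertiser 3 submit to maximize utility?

4

Bid 4: loses but pays 4, utility -4.
Bid 6: loses but pays 6, utility -6.
Bid 9: loses but pays 9, utility -9.
Bid 15: loses but pays 15, utility -15.
Bid 21: loses but pays 21, utility -21.
The best choice is 4 with utility -4.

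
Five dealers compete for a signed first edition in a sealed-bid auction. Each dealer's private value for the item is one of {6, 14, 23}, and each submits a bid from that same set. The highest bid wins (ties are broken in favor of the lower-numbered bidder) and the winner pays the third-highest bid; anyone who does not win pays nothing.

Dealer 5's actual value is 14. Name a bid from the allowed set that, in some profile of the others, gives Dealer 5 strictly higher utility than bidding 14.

23

Suppose Dealer 1 bids 6, Dealer 2 bids 6, Dealer 3 bids 6 and Dealer 4 bids 14.
Bid 14: loses, pays 0, utility 0.
Bid 23: wins, pays 6, utility 14 - 6 = 8.
So bidding 23 beats truth here (8 > 0).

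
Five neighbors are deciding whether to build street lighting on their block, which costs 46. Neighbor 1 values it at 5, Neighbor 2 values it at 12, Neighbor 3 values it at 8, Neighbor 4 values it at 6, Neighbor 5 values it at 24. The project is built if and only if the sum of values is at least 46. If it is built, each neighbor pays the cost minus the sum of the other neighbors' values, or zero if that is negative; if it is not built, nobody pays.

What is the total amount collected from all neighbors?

18

Total value 55 ≥ cost 46, so it is built.
Neighbor 1: others sum to 50; max(0, 46 - 50) = 0.
Neighbor 2: others sum to 43; max(0, 46 - 43) = 3.
Neighbor 3: others sum to 47; max(0, 46 - 47) = 0.
Neighbor 4: others sum to 49; max(0, 46 - 49) = 0.
Neighbor 5: others sum to 31; max(0, 46 - 31) = 15.
Total collected = 0 + 3 + 0 + 0 + 15 = 18.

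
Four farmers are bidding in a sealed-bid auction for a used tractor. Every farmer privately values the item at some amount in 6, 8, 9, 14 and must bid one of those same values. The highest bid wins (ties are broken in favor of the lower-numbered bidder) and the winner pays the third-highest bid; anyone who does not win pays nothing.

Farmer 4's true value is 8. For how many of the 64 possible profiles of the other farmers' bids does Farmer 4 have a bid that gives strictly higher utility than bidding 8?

Others bid (6, 6, 8): truth gives 0; bid 9 gives 2 > 0. Violating.
Others bid (6, 6, 9): truth gives 0; bid 14 gives 2 > 0. Violating.
Others bid (6, 8, 6): truth gives 0; bid 9 gives 2 > 0. Violating.
Others bid (6, 9, 6): truth gives 0; bid 14 gives 2 > 0. Violating.
Others bid (6, 6, 6): truth gives 2; no alternative beats it.
Others bid (6, 6, 14): truth gives 0; no alternative beats it.
(Checking all 64 profiles: 6 have a profitable deviation, 58 do not.)

6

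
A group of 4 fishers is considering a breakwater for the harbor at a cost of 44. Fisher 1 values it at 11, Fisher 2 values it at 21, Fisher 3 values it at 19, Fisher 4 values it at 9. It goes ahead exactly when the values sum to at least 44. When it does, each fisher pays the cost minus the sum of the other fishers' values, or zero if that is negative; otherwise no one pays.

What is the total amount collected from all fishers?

Total value 60 ≥ cost 44, so it is built.
Fisher 1: others sum to 49; max(0, 44 - 49) = 0.
Fisher 2: others sum to 39; max(0, 44 - 39) = 5.
Fisher 3: others sum to 41; max(0, 44 - 41) = 3.
Fisher 4: others sum to 51; max(0, 44 - 51) = 0.
Total collected = 0 + 5 + 3 + 0 = 8.

8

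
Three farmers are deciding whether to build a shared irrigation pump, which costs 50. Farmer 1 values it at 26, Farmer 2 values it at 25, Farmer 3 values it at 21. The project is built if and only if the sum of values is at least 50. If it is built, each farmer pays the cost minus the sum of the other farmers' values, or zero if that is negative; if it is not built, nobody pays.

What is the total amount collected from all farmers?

7

Total value 72 ≥ cost 50, so it is built.
Farmer 1: others sum to 46; max(0, 50 - 46) = 4.
Farmer 2: others sum to 47; max(0, 50 - 47) = 3.
Farmer 3: others sum to 51; max(0, 50 - 51) = 0.
Total collected = 4 + 3 + 0 = 7.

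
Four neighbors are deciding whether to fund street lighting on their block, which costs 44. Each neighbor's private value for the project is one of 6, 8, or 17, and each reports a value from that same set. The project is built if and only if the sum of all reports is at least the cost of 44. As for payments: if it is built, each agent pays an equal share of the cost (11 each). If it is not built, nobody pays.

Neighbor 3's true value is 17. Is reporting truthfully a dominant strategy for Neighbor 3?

Yes

Check each profile of the others' reports and compare truth against every alternative report.
Others report (6, 6, 17): truth gives 6, best alternative gives 0.
Others report (6, 8, 17): truth gives 6, best alternative gives 0.
Others report (6, 17, 6): truth gives 6, best alternative gives 0.
Others report (6, 17, 8): truth gives 6, best alternative gives 0.
Others report (8, 6, 17): truth gives 6, best alternative gives 0.
Others report (8, 8, 17): truth gives 6, best alternative gives 0.
(Remaining 21 profiles checked similarly; truth is weakly best in each.)
In every case the truthful report is at least as good as any alternative, so it is a dominant strategy.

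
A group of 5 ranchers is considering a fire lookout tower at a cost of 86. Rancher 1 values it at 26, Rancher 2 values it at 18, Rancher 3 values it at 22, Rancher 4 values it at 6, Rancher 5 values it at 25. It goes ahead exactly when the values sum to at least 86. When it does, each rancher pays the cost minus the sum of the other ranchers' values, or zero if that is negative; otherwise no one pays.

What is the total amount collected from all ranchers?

Total value 97 ≥ cost 86, so it is built.
Rancher 1: others sum to 71; max(0, 86 - 71) = 15.
Rancher 2: others sum to 79; max(0, 86 - 79) = 7.
Rancher 3: others sum to 75; max(0, 86 - 75) = 11.
Rancher 4: others sum to 91; max(0, 86 - 91) = 0.
Rancher 5: others sum to 72; max(0, 86 - 72) = 14.
Total collected = 15 + 7 + 11 + 0 + 14 = 47.

47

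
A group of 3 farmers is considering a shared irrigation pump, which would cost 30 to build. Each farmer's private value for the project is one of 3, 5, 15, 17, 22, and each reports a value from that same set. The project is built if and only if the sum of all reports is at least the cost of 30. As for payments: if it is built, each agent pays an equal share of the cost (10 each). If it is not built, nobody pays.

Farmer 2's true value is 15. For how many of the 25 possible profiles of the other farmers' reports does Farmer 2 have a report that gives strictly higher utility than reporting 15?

3

Others report (3, 5): truth gives 0; report 22 gives 5 > 0. Violating.
Others report (5, 3): truth gives 0; report 22 gives 5 > 0. Violating.
Others report (5, 5): truth gives 0; report 22 gives 5 > 0. Violating.
Others report (3, 3): truth gives 0; no alternative beats it.
Others report (3, 15): truth gives 5; no alternative beats it.
(Checking all 25 profiles: 3 have a profitable deviation, 22 do not.)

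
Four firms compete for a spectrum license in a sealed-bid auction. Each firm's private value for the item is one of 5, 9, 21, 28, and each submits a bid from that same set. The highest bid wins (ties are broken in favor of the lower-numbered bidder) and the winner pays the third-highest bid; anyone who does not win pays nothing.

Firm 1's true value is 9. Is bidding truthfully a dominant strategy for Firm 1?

No

Consider the case where Firm 2 bids 5, Firm 3 bids 5 and Firm 4 bids 21.
Truthful bid 9: loses, pays 0, utility 0.
Bid 21 instead: wins, pays 5, utility 9 - 5 = 4.
Since 4 > 0, bidding 21 is strictly better here, so truthful bidding is not dominant.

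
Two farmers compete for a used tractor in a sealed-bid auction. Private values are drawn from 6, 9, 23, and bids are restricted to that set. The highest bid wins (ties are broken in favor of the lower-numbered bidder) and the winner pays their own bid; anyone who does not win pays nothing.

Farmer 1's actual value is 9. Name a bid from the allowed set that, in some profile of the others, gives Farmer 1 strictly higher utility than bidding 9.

6

Suppose Farmer 2 bids 6.
Bid 9: wins, pays 9, utility 9 - 9 = 0.
Bid 6: wins, pays 6, utility 9 - 6 = 3.
So bidding 6 beats truth here (3 > 0).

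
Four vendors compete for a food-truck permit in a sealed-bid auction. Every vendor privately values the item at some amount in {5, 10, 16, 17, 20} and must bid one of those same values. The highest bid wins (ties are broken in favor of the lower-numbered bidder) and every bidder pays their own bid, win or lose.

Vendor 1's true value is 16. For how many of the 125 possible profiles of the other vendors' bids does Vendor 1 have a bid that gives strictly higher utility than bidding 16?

106

Others bid (5, 5, 5): truth gives 0; bid 5 gives 11 > 0. Violating.
Others bid (5, 5, 10): truth gives 0; bid 10 gives 6 > 0. Violating.
Others bid (5, 5, 17): truth gives -16; bid 17 gives -1 > -16. Violating.
Others bid (5, 5, 20): truth gives -16; bid 20 gives -4 > -16. Violating.
Others bid (5, 5, 16): truth gives 0; no alternative beats it.
Others bid (5, 10, 16): truth gives 0; no alternative beats it.
(Checking all 125 profiles: 106 have a profitable deviation, 19 do not.)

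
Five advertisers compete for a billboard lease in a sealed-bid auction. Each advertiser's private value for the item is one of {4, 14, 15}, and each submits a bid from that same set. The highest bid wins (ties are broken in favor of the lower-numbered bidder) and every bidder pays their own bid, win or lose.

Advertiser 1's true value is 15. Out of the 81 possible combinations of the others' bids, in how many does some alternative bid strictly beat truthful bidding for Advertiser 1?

Others bid (4, 4, 4, 4): truth gives 0; bid 4 gives 11 > 0. Violating.
Others bid (4, 4, 4, 14): truth gives 0; bid 14 gives 1 > 0. Violating.
Others bid (4, 4, 14, 4): truth gives 0; bid 14 gives 1 > 0. Violating.
Others bid (4, 4, 14, 14): truth gives 0; bid 14 gives 1 > 0. Violating.
Others bid (4, 4, 4, 15): truth gives 0; no alternative beats it.
Others bid (4, 4, 14, 15): truth gives 0; no alternative beats it.
(Checking all 81 profiles: 16 have a profitable deviation, 65 do not.)

16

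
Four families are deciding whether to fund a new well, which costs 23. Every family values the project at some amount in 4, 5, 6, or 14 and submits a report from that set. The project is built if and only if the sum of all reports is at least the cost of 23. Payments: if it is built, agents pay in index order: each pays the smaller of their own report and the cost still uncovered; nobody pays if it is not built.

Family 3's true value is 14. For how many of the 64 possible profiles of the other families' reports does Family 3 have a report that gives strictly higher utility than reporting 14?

Others report (4, 4, 14): truth gives 0; report 4 gives 10 > 0. Violating.
Others report (4, 5, 14): truth gives 0; report 4 gives 10 > 0. Violating.
Others report (4, 6, 14): truth gives 1; report 4 gives 10 > 1. Violating.
Others report (4, 14, 4): truth gives 9; report 4 gives 10 > 9. Violating.
Others report (4, 4, 4): truth gives 0; no alternative beats it.
Others report (4, 4, 5): truth gives 0; no alternative beats it.
(Checking all 64 profiles: 21 have a profitable deviation, 43 do not.)

21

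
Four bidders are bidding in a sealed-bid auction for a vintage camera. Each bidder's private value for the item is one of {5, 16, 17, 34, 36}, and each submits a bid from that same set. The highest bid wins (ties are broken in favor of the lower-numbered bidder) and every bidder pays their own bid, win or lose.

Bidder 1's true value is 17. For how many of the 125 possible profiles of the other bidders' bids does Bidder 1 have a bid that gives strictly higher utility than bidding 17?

106

Others bid (5, 5, 5): truth gives 0; bid 5 gives 12 > 0. Violating.
Others bid (5, 5, 16): truth gives 0; bid 16 gives 1 > 0. Violating.
Others bid (5, 5, 34): truth gives -17; bid 5 gives -5 > -17. Violating.
Others bid (5, 5, 36): truth gives -17; bid 5 gives -5 > -17. Violating.
Others bid (5, 5, 17): truth gives 0; no alternative beats it.
Others bid (5, 16, 17): truth gives 0; no alternative beats it.
(Checking all 125 profiles: 106 have a profitable deviation, 19 do not.)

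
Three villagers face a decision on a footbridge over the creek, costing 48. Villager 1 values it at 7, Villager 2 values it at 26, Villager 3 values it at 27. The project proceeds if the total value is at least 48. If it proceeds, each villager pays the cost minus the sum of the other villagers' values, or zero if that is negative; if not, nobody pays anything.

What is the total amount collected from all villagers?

Total value 60 ≥ cost 48, so it is built.
Villager 1: others sum to 53; max(0, 48 - 53) = 0.
Villager 2: others sum to 34; max(0, 48 - 34) = 14.
Villager 3: others sum to 33; max(0, 48 - 33) = 15.
Total collected = 0 + 14 + 15 = 29.

29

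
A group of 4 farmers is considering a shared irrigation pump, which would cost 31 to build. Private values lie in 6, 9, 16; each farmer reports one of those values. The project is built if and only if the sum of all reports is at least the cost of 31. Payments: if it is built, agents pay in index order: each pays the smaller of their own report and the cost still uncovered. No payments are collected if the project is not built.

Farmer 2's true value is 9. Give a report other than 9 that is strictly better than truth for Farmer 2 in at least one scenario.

Suppose Farmer 1 reports 6, Farmer 3 reports 6 and Farmer 4 reports 16.
Report 9: project built, pays 9, utility 9 - 9 = 0.
Report 6: project built, pays 6, utility 9 - 6 = 3.
So reporting 6 beats truth here (3 > 0).

6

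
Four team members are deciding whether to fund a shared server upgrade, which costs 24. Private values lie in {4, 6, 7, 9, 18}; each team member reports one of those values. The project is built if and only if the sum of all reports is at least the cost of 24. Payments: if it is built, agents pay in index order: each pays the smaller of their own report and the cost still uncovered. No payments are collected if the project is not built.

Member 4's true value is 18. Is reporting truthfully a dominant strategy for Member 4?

Yes

Check each profile of the others' reports and compare truth against every alternative report.
Others report (4, 4, 6): truth gives 8, best alternative gives 0.
Others report (4, 6, 4): truth gives 8, best alternative gives 0.
Others report (6, 4, 4): truth gives 8, best alternative gives 0.
Others report (4, 4, 4): truth gives 6, best alternative gives 0.
Others report (4, 4, 18): truth gives 18, best alternative gives 18.
Others report (4, 6, 18): truth gives 18, best alternative gives 18.
(Remaining 119 profiles checked similarly; truth is weakly best in each.)
In every case the truthful report is at least as good as any alternative, so it is a dominant strategy.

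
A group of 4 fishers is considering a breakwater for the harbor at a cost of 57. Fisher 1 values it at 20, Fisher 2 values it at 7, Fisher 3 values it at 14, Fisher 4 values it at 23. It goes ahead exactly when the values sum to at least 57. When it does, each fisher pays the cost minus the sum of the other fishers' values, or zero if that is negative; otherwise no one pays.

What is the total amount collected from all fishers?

36

Total value 64 ≥ cost 57, so it is built.
Fisher 1: others sum to 44; max(0, 57 - 44) = 13.
Fisher 2: others sum to 57; max(0, 57 - 57) = 0.
Fisher 3: others sum to 50; max(0, 57 - 50) = 7.
Fisher 4: others sum to 41; max(0, 57 - 41) = 16.
Total collected = 13 + 0 + 7 + 16 = 36.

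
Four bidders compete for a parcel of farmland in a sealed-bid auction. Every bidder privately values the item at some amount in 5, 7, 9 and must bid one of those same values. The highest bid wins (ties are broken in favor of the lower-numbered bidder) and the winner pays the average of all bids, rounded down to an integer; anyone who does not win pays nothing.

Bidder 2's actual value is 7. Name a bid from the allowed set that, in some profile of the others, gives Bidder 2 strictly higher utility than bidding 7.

9

Suppose Bidder 1 bids 7, Bidder 3 bids 5 and Bidder 4 bids 5.
Bid 7: loses, pays 0, utility 0.
Bid 9: wins, pays 6, utility 7 - 6 = 1.
So bidding 9 beats truth here (1 > 0).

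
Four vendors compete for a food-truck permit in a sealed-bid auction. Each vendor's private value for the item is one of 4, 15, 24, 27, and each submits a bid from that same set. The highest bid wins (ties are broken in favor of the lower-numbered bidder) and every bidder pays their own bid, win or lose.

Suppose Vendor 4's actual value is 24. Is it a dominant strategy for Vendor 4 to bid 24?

No

Consider the case where Vendor 1 bids 4, Vendor 2 bids 4 and Vendor 3 bids 4.
Truthful bid 24: wins, pays 24, utility 24 - 24 = 0.
Bid 15 instead: wins, pays 15, utility 24 - 15 = 9.
Since 9 > 0, bidding 15 is strictly better here, so truthful bidding is not dominant.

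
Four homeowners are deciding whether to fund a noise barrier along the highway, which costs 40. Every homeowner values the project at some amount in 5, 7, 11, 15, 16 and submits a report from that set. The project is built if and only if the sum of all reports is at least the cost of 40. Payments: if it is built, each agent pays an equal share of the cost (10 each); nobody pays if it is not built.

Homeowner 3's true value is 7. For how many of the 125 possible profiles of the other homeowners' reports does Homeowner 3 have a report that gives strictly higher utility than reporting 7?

Others report (7, 11, 15): truth gives -3; report 5 gives 0 > -3. Violating.
Others report (7, 11, 16): truth gives -3; report 5 gives 0 > -3. Violating.
Others report (7, 15, 11): truth gives -3; report 5 gives 0 > -3. Violating.
Others report (7, 16, 11): truth gives -3; report 5 gives 0 > -3. Violating.
Others report (5, 5, 5): truth gives 0; no alternative beats it.
Others report (5, 5, 7): truth gives 0; no alternative beats it.
(Checking all 125 profiles: 13 have a profitable deviation, 112 do not.)

13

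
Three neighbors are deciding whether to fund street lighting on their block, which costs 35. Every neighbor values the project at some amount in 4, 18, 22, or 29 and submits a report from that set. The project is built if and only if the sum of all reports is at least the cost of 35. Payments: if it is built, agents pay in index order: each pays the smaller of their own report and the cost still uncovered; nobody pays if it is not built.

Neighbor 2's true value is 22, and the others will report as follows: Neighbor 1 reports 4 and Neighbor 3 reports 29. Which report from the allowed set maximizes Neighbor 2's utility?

Report 4: project built, pays 4, utility 22 - 4 = 18.
Report 18: project built, pays 18, utility 22 - 18 = 4.
Report 22: project built, pays 22, utility 22 - 22 = 0.
Report 29: project built, pays 29, utility 22 - 29 = -7.
The best choice is 4 with utility 18.

4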